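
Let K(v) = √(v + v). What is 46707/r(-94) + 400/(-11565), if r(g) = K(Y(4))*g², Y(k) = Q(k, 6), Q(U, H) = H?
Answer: -80/2313 + 15569*√3/17672 ≈ 1.4913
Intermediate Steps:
Y(k) = 6
K(v) = √2*√v (K(v) = √(2*v) = √2*√v)
r(g) = 2*√3*g² (r(g) = (√2*√6)*g² = (2*√3)*g² = 2*√3*g²)
46707/r(-94) + 400/(-11565) = 46707/((2*√3*(-94)²)) + 400/(-11565) = 46707/((2*√3*8836)) + 400*(-1/11565) = 46707/((17672*√3)) - 80/2313 = 46707*(√3/53016) - 80/2313 = 15569*√3/17672 - 80/2313 = -80/2313 + 15569*√3/17672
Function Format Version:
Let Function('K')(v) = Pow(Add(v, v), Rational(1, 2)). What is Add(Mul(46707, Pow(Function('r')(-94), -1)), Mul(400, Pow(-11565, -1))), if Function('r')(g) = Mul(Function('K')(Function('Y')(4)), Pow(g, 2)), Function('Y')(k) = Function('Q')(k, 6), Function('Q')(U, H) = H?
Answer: Add(Rational(-80, 2313), Mul(Rational(15569, 17672), Pow(3, Rational(1, 2)))) ≈ 1.4913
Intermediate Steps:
Function('Y')(k) = 6
Function('K')(v) = Mul(Pow(2, Rational(1, 2)), Pow(v, Rational(1, 2))) (Function('K')(v) = Pow(Mul(2, v), Rational(1, 2)) = Mul(Pow(2, Rational(1, 2)), Pow(v, Rational(1, 2))))
Function('r')(g) = Mul(2, Pow(3, Rational(1, 2)), Pow(g, 2)) (Function('r')(g) = Mul(Mul(Pow(2, Rational(1, 2)), Pow(6, Rational(1, 2))), Pow(g, 2)) = Mul(Mul(2, Pow(3, Rational(1, 2))), Pow(g, 2)) = Mul(2, Pow(3, Rational(1, 2)), Pow(g, 2)))
Add(Mul(46707, Pow(Function('r')(-94), -1)), Mul(400, Pow(-11565, -1))) = Add(Mul(46707, Pow(Mul(2, Pow(3, Rational(1, 2)), Pow(-94, 2)), -1)), Mul(400, Pow(-11565, -1))) = Add(Mul(46707, Pow(Mul(2, Pow(3, Rational(1, 2)), 8836), -1)), Mul(400, Rational(-1, 11565))) = Add(Mul(46707, Pow(Mul(17672, Pow(3, Rational(1, 2))), -1)), Rational(-80, 2313)) = Add(Mul(46707, Mul(Rational(1, 53016), Pow(3, Rational(1, 2)))), Rational(-80, 2313)) = Add(Mul(Rational(15569, 17672), Pow(3, Rational(1, 2))), Rational(-80, 2313)) = Add(Rational(-80, 2313), Mul(Rational(15569, 17672), Pow(3, Rational(1, 2))))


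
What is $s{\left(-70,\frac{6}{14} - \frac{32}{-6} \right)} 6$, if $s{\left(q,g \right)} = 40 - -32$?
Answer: $432$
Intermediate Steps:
$s{\left(q,g \right)} = 72$ ($s{\left(q,g \right)} = 40 + 32 = 72$)
$s{\left(-70,\frac{6}{14} - \frac{32}{-6} \right)} 6 = 72 \cdot 6 = 432$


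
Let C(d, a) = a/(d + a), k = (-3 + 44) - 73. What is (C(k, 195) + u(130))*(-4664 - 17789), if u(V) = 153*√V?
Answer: -4378335/163 - 3435309*√130 ≈ -3.9195e+7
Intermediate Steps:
k = -32 (k = 41 - 73 = -32)
C(d, a) = a/(a + d)
(C(k, 195) + u(130))*(-4664 - 17789) = (195/(195 - 32) + 153*√130)*(-4664 - 17789) = (195/163 + 153*√130)*(-22453) = -4378335/163 - 3435309*√130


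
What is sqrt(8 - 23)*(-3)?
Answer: -3*I*sqrt(15) ≈ -11.619*I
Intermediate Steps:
sqrt(8 - 23)*(-3) = sqrt(-15)*(-3) = (I*sqrt(15))*(-3) = -3*I*sqrt(15)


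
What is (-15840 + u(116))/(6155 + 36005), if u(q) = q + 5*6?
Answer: -7847/21080 ≈ -0.37225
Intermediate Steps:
u(q) = 30 + q (u(q) = q + 30 = 30 + q)
(-15840 + u(116))/(6155 + 36005) = (-15840 + (30 + 116))/(6155 + 36005) = (-15840 + 146)/42160 = -15694*1/42160 = -7847/21080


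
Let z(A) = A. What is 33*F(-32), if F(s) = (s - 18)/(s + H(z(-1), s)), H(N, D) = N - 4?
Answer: 1650/37 ≈ 44.595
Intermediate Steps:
H(N, D) = -4 + N
F(s) = (-18 + s)/(-5 + s) (F(s) = (s - 18)/(s + (-4 - 1)) = (-18 + s)/(s - 5) = (-18 + s)/(-5 + s))
33*F(-32) = 33*((-18 - 32)/(-5 - 32)) = 33*(-50/(-37)) = 33*(-1/37*(-50)) = 33*(50/37) = 1650/37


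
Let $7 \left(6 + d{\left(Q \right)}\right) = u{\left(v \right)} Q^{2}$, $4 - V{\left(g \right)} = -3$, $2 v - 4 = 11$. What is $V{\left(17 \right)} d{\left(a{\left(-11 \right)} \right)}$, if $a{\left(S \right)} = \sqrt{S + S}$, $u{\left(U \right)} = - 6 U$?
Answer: $948$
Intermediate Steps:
$v = \frac{15}{2}$ ($v = 2 + \frac{1}{2} \cdot 11 = 2 + \frac{11}{2} = \frac{15}{2} \approx 7.5$)
$V{\left(g \right)} = 7$ ($V{\left(g \right)} = 4 - -3 = 4 + 3 = 7$)
$a{\left(S \right)} = \sqrt{2} \sqrt{S}$ ($a{\left(S \right)} = \sqrt{2 S} = \sqrt{2} \sqrt{S}$)
$d{\left(Q \right)} = -6 - \frac{45 Q^{2}}{7}$ ($d{\left(Q \right)} = -6 + \frac{\left(-6\right) \frac{15}{2} Q^{2}}{7} = -6 + \frac{\left(-45\right) Q^{2}}{7} = -6 - \frac{45 Q^{2}}{7}$)
$V{\left(17 \right)} d{\left(a{\left(-11 \right)} \right)} = 7 \left(-6 - \frac{45 \left(\sqrt{2} \sqrt{-11}\right)^{2}}{7}\right) = 7 \left(-6 - \frac{45 \left(\sqrt{2} i \sqrt{11}\right)^{2}}{7}\right) = 7 \left(-6 - \frac{45 \left(i \sqrt{22}\right)^{2}}{7}\right) = 7 \left(-6 - - \frac{990}{7}\right) = 7 \left(-6 + \frac{990}{7}\right) = 7 \cdot \frac{948}{7} = 948$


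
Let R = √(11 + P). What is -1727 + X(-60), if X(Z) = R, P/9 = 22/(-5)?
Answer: -1727 + I*√715/5 ≈ -1727.0 + 5.3479*I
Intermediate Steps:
P = -198/5 (P = 9*(22/(-5)) = 9*(22*(-⅕)) = 9*(-22/5) = -198/5 ≈ -39.600)
R = I*√715/5 (R = √(11 - 198/5) = √(-143/5) = I*√715/5 ≈ 5.3479*I)
X(Z) = I*√715/5
-1727 + X(-60) = -1727 + I*√715/5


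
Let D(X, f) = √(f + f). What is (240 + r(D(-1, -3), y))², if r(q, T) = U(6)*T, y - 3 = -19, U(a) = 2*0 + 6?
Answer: 20736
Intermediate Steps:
D(X, f) = √2*√f (D(X, f) = √(2*f) = √2*√f)
U(a) = 6 (U(a) = 0 + 6 = 6)
y = -16 (y = 3 - 19 = -16)
r(q, T) = 6*T
(240 + r(D(-1, -3), y))² = (240 + 6*(-16))² = (240 - 96)² = 144² = 20736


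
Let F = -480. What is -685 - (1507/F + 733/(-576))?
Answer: -1960093/2880 ≈ -680.59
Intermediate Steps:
-685 - (1507/F + 733/(-576)) = -685 - (1507/(-480) + 733/(-576)) = -685 - (1507*(-1/480) + 733*(-1/576)) = -685 - (-1507/480 - 733/576) = -685 - 1*(-12707/2880) = -685 + 12707/2880 = -1960093/2880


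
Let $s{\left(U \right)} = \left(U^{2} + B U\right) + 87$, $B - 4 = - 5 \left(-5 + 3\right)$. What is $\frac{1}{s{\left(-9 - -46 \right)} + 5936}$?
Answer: $\frac{1}{7910} \approx 0.00012642$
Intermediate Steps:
$B = 14$ ($B = 4 - 5 \left(-5 + 3\right) = 4 - -10 = 4 + 10 = 14$)
$s{\left(U \right)} = 87 + U^{2} + 14 U$ ($s{\left(U \right)} = \left(U^{2} + 14 U\right) + 87 = 87 + U^{2} + 14 U$)
$\frac{1}{s{\left(-9 - -46 \right)} + 5936} = \frac{1}{\left(87 + \left(-9 - -46\right)^{2} + 14 \left(-9 - -46\right)\right) + 5936} = \frac{1}{\left(87 + \left(-9 + 46\right)^{2} + 14 \left(-9 + 46\right)\right) + 5936} = \frac{1}{\left(87 + 37^{2} + 14 \cdot 37\right) + 5936} = \frac{1}{\left(87 + 1369 + 518\right) + 5936} = \frac{1}{1974 + 5936} = \frac{1}{7910}$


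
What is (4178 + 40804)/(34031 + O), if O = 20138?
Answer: 44982/54169 ≈ 0.83040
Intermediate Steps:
(4178 + 40804)/(34031 + O) = (4178 + 40804)/(34031 + 20138) = 44982/54169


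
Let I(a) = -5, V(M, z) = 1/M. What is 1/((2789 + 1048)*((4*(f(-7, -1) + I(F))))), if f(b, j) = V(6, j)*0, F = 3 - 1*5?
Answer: -1/76740 ≈ -1.3031e-5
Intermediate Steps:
F = -2 (F = 3 - 5 = -2)
f(b, j) = 0 (f(b, j) = 0/6 = (⅙)*0 = 0)
1/((2789 + 1048)*((4*(f(-7, -1) + I(F))))) = 1/((2789 + 1048)*((4*(0 - 5)))) = 1/(3837*((4*(-5)))) = (1/3837)/(-20) = (1/3837)*(-1/20) = -1/76740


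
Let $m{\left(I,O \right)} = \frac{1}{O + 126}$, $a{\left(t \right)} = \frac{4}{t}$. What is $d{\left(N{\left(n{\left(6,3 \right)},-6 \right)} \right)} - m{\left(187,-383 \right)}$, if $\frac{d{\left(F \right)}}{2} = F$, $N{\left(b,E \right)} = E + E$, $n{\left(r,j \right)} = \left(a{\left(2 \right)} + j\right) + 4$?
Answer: $- \frac{6167}{257} \approx -23.996$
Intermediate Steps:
$n{\left(r,j \right)} = 6 + j$ ($n{\left(r,j \right)} = \left(\frac{4}{2} + j\right) + 4 = \left(4 \cdot \frac{1}{2} + j\right) + 4 = \left(2 + j\right) + 4 = 6 + j$)
$m{\left(I,O \right)} = \frac{1}{126 + O}$
$N{\left(b,E \right)} = 2 E$
$d{\left(F \right)} = 2 F$
$d{\left(N{\left(n{\left(6,3 \right)},-6 \right)} \right)} - m{\left(187,-383 \right)} = 2 \cdot 2 \left(-6\right) - \frac{1}{126 - 383} = 2 \left(-12\right) - \frac{1}{-257} = -24 - - \frac{1}{257} = -24 + \frac{1}{257} = - \frac{6167}{257}$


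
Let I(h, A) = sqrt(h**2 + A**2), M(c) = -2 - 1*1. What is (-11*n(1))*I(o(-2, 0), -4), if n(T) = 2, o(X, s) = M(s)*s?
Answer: -88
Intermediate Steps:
M(c) = -3 (M(c) = -2 - 1 = -3)
o(X, s) = -3*s
I(h, A) = sqrt(A**2 + h**2)
(-11*n(1))*I(o(-2, 0), -4) = (-11*2)*sqrt((-4)**2 + (-3*0)**2) = -22*sqrt(16 + 0**2) = -22*sqrt(16 + 0) = -22*sqrt(16) = -22*4 = -88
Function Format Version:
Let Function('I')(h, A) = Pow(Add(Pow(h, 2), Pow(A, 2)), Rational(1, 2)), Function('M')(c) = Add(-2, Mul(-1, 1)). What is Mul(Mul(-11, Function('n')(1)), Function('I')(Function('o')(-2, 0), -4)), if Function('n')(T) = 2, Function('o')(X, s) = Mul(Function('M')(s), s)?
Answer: -88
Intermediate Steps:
Function('M')(c) = -3 (Function('M')(c) = Add(-2, -1) = -3)
Function('o')(X, s) = Mul(-3, s)
Function('I')(h, A) = Pow(Add(Pow(A, 2), Pow(h, 2)), Rational(1, 2))
Mul(Mul(-11, Function('n')(1)), Function('I')(Function('o')(-2, 0), -4)) = Mul(Mul(-11, 2), Pow(Add(Pow(-4, 2), Pow(Mul(-3, 0), 2)), Rational(1, 2))) = Mul(-22, Pow(Add(16, Pow(0, 2)), Rational(1, 2))) = Mul(-22, Pow(Add(16, 0), Rational(1, 2))) = Mul(-22, Pow(16, Rational(1, 2))) = Mul(-22, 4) = -88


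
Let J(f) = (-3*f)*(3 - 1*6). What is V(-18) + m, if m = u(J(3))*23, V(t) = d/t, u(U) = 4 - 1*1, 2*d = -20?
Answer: 626/9 ≈ 69.556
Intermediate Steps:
d = -10 (d = (½)*(-20) = -10)
J(f) = 9*f (J(f) = (-3*f)*(3 - 6) = -3*f*(-3) = 9*f)
u(U) = 3 (u(U) = 4 - 1 = 3)
V(t) = -10/t
m = 69 (m = 3*23 = 69)
V(-18) + m = -10/(-18) + 69 = -10*(-1/18) + 69 = 5/9 + 69 = 626/9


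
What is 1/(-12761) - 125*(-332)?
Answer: 529581499/12761 ≈ 41500.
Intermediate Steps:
1/(-12761) - 125*(-332) = -1/12761 + 41500 = 529581499/12761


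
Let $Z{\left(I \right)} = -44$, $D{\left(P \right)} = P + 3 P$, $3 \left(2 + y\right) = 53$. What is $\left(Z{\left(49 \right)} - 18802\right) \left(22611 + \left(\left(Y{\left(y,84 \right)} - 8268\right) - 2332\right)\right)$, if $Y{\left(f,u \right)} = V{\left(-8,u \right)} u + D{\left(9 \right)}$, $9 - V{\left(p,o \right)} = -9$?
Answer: $-255532914$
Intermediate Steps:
$y = \frac{47}{3}$ ($y = -2 + \frac{1}{3} \cdot 53 = -2 + \frac{53}{3} = \frac{47}{3} \approx 15.667$)
$V{\left(p,o \right)} = 18$ ($V{\left(p,o \right)} = 9 - -9 = 9 + 9 = 18$)
$D{\left(P \right)} = 4 P$
$Y{\left(f,u \right)} = 36 + 18 u$ ($Y{\left(f,u \right)} = 18 u + 4 \cdot 9 = 18 u + 36 = 36 + 18 u$)
$\left(Z{\left(49 \right)} - 18802\right) \left(22611 + \left(\left(Y{\left(y,84 \right)} - 8268\right) - 2332\right)\right) = \left(-44 - 18802\right) \left(22611 + \left(\left(\left(36 + 18 \cdot 84\right) - 8268\right) - 2332\right)\right) = - 18846 \left(22611 + \left(\left(\left(36 + 1512\right) - 8268\right) - 2332\right)\right) = - 18846 \left(22611 + \left(\left(1548 - 8268\right) - 2332\right)\right) = - 18846 \left(22611 - 9052\right) = \left(-18846\right) 13559 = -255532914$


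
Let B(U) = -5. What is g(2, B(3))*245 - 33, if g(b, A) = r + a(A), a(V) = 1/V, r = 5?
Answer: 1143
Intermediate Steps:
g(b, A) = 5 + 1/A
g(2, B(3))*245 - 33 = (5 + 1/(-5))*245 - 33 = (5 - ⅕)*245 - 33 = (24/5)*245 - 33 = 1176 - 33 = 1143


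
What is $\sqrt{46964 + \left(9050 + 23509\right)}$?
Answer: $\sqrt{79523} \approx 282.0$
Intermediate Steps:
$\sqrt{46964 + \left(9050 + 23509\right)} = \sqrt{46964 + 32559} = \sqrt{79523}$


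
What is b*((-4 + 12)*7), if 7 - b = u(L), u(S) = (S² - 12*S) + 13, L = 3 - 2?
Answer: 280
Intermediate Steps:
L = 1
u(S) = 13 + S² - 12*S
b = 5 (b = 7 - (13 + 1² - 12*1) = 7 - (13 + 1 - 12) = 7 - 1*2 = 7 - 2 = 5)
b*((-4 + 12)*7) = 5*((-4 + 12)*7) = 5*(8*7) = 5*56 = 280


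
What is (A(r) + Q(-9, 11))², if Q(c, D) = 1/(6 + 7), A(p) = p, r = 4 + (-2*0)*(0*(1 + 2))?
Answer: 2809/169 ≈ 16.621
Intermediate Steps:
r = 4 (r = 4 + 0*(0*3) = 4 + 0*0 = 4 + 0 = 4)
Q(c, D) = 1/13
(A(r) + Q(-9, 11))² = (4 + 1/13)² = (53/13)² = 2809/169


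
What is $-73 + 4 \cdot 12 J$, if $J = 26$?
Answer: $1175$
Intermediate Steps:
$-73 + 4 \cdot 12 J = -73 + 4 \cdot 12 \cdot 26 = -73 + 48 \cdot 26 = -73 + 1248 = 1175$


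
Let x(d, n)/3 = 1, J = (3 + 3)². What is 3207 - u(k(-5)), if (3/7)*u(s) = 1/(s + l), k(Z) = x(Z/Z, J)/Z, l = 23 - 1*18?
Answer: 211627/66 ≈ 3206.5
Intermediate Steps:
J = 36 (J = 6² = 36)
x(d, n) = 3 (x(d, n) = 3*1 = 3)
l = 5 (l = 23 - 18 = 5)
k(Z) = 3/Z
u(s) = 7/(3*(5 + s)) (u(s) = 7/(3*(s + 5)) = 7/(3*(5 + s)))
3207 - u(k(-5)) = 3207 - 7/(3*(5 + 3/(-5))) = 3207 - 7/(3*(5 + 3*(-⅕))) = 3207 - 7/(3*(5 - ⅗)) = 3207 - 7/(3*22/5) = 3207 - 7*5/(3*22) = 3207 - 1*35/66 = 3207 - 35/66 = 211627/66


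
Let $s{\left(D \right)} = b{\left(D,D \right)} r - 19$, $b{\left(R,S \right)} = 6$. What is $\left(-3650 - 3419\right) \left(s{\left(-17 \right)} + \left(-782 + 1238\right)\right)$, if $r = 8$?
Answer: $-3428465$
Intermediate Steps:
$s{\left(D \right)} = 29$ ($s{\left(D \right)} = 6 \cdot 8 - 19 = 48 - 19 = 29$)
$\left(-3650 - 3419\right) \left(s{\left(-17 \right)} + \left(-782 + 1238\right)\right) = \left(-3650 - 3419\right) \left(29 + \left(-782 + 1238\right)\right) = - 7069 \left(29 + 456\right) = \left(-7069\right) 485 = -3428465$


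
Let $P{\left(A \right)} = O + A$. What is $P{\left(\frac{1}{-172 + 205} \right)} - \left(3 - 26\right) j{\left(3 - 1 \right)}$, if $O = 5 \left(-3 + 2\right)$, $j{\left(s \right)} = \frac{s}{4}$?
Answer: $\frac{431}{66} \approx 6.5303$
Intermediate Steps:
$j{\left(s \right)} = \frac{s}{4}$ ($j{\left(s \right)} = s \frac{1}{4} = \frac{s}{4}$)
$O = -5$ ($O = 5 \left(-1\right) = -5$)
$P{\left(A \right)} = -5 + A$
$P{\left(\frac{1}{-172 + 205} \right)} - \left(3 - 26\right) j{\left(3 - 1 \right)} = \left(-5 + \frac{1}{-172 + 205}\right) - \left(3 - 26\right) \frac{3 - 1}{4} = \left(-5 + \frac{1}{33}\right) - - 23 \frac{3 - 1}{4} = \left(-5 + \frac{1}{33}\right) - - 23 \cdot \frac{1}{4} \cdot 2 = - \frac{164}{33} - \left(-23\right) \frac{1}{2} = - \frac{164}{33} - - \frac{23}{2} = - \frac{164}{33} + \frac{23}{2} = \frac{431}{66}$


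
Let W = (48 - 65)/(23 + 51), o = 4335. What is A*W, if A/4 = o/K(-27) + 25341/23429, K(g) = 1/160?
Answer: -552512911194/866873 ≈ -6.3736e+5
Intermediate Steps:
K(g) = 1/160
W = -17/74 ≈ -0.22973
A = 65001518964/23429 (A = 4*(4335/(1/160) + 25341/23429) = 4*(4335*160 + 25341*(1/23429)) = 4*(693600 + 25341/23429) = 4*(16250379741/23429) = 65001518964/23429 ≈ 2.7744e+6)
A*W = (65001518964/23429)*(-17/74) = -552512911194/866873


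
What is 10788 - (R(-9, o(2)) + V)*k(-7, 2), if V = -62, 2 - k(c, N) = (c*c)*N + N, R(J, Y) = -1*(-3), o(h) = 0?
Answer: 5006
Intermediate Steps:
R(J, Y) = 3
k(c, N) = 2 - N - N*c² (k(c, N) = 2 - ((c*c)*N + N) = 2 - (c²*N + N) = 2 - (N*c² + N) = 2 - (N + N*c²) = 2 + (-N - N*c²) = 2 - N - N*c²)
10788 - (R(-9, o(2)) + V)*k(-7, 2) = 10788 - (3 - 62)*(2 - 1*2 - 1*2*(-7)²) = 10788 - (-59)*(2 - 2 - 1*2*49) = 10788 - (-59)*(2 - 2 - 98) = 10788 - (-59)*(-98) = 10788 - 1*5782 = 10788 - 5782 = 5006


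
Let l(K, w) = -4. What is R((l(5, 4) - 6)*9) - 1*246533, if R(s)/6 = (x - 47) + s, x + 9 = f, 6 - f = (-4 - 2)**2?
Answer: -247589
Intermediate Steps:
f = -30 (f = 6 - (-4 - 2)**2 = 6 - 1*(-6)**2 = 6 - 1*36 = 6 - 36 = -30)
x = -39 (x = -9 - 30 = -39)
R(s) = -516 + 6*s (R(s) = 6*((-39 - 47) + s) = 6*(-86 + s) = -516 + 6*s)
R((l(5, 4) - 6)*9) - 1*246533 = (-516 + 6*((-4 - 6)*9)) - 1*246533 = (-516 + 6*(-10*9)) - 246533 = (-516 + 6*(-90)) - 246533 = (-516 - 540) - 246533 = -1056 - 246533 = -247589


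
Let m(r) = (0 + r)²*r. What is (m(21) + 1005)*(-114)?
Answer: -1170324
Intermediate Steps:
m(r) = r³ (m(r) = r²*r = r³)
(m(21) + 1005)*(-114) = (21³ + 1005)*(-114) = (9261 + 1005)*(-114) = 10266*(-114) = -1170324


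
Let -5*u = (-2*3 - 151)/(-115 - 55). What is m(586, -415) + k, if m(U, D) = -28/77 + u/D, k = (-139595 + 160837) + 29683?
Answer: 197600321977/3880250 ≈ 50925.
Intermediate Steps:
u = -157/850 (u = -(-2*3 - 151)/(5*(-115 - 55)) = -(-6 - 151)/(5*(-170)) = -(-157)*(-1)/(5*170) = -⅕*157/170 = -157/850 ≈ -0.18471)
k = 50925 (k = 21242 + 29683 = 50925)
m(U, D) = -4/11 - 157/(850*D) (m(U, D) = -28/77 - 157/(850*D) = -28*1/77 - 157/(850*D) = -4/11 - 157/(850*D))
m(586, -415) + k = (1/9350)*(-1727 - 3400*(-415))/(-415) + 50925 = (1/9350)*(-1/415)*(-1727 + 1411000) + 50925 = (1/9350)*(-1/415)*1409273 + 50925 = -1409273/3880250 + 50925 = 197600321977/3880250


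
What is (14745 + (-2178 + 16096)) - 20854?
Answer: 7809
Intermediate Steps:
(14745 + (-2178 + 16096)) - 20854 = (14745 + 13918) - 20854 = 28663 - 20854 = 7809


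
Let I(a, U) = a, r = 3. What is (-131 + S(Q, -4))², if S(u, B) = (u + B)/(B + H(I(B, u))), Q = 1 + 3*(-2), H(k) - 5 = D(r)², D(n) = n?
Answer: 1739761/100 ≈ 17398.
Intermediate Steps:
H(k) = 14 (H(k) = 5 + 3² = 5 + 9 = 14)
Q = -5 (Q = 1 - 6 = -5)
S(u, B) = (B + u)/(14 + B) (S(u, B) = (u + B)/(B + 14) = (B + u)/(14 + B))
(-131 + S(Q, -4))² = (-131 + (-4 - 5)/(14 - 4))² = (-131 - 9/10)² = (-1319/10)² = 1739761/100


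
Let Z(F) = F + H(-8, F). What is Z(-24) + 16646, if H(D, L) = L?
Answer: 16598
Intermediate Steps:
Z(F) = 2*F (Z(F) = F + F = 2*F)
Z(-24) + 16646 = 2*(-24) + 16646 = -48 + 16646 = 16598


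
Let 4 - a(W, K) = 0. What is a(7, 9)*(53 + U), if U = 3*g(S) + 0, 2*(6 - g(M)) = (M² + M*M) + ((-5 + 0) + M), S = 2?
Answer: 254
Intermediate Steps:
a(W, K) = 4 (a(W, K) = 4 - 1*0 = 4 + 0 = 4)
g(M) = 17/2 - M² - M/2 (g(M) = 6 - ((M² + M*M) + ((-5 + 0) + M))/2 = 6 - ((M² + M²) + (-5 + M))/2 = 6 - (2*M² + (-5 + M))/2 = 6 - (-5 + M + 2*M²)/2 = 6 + (5/2 - M² - M/2) = 17/2 - M² - M/2)
U = 21/2 (U = 3*(17/2 - 1*2² - ½*2) + 0 = 3*(17/2 - 1*4 - 1) + 0 = 3*(17/2 - 4 - 1) + 0 = 3*(7/2) + 0 = 21/2 + 0 = 21/2 ≈ 10.500)
a(7, 9)*(53 + U) = 4*(53 + 21/2) = 4*(127/2) = 254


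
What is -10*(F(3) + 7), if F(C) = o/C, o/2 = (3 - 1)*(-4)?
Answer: -50/3 ≈ -16.667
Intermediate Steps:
o = -16 (o = 2*((3 - 1)*(-4)) = 2*(2*(-4)) = 2*(-8) = -16)
F(C) = -16/C
-10*(F(3) + 7) = -10*(-16/3 + 7) = -10*5/3 = -50/3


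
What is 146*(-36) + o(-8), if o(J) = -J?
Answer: -5248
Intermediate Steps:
146*(-36) + o(-8) = 146*(-36) - 1*(-8) = -5256 + 8 = -5248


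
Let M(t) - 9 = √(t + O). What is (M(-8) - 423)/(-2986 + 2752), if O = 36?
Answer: 23/13 - √7/117 ≈ 1.7466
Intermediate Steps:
M(t) = 9 + √(36 + t) (M(t) = 9 + √(t + 36) = 9 + √(36 + t))
(M(-8) - 423)/(-2986 + 2752) = ((9 + √(36 - 8)) - 423)/(-2986 + 2752) = ((9 + √28) - 423)/(-234) = ((9 + 2*√7) - 423)*(-1/234) = (-414 + 2*√7)*(-1/234) = 23/13 - √7/117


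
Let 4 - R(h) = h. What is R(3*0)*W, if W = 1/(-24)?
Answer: -⅙ ≈ -0.16667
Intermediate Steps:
R(h) = 4 - h
W = -1/24 ≈ -0.041667
R(3*0)*W = (4 - 3*0)*(-1/24) = (4 - 1*0)*(-1/24) = (4 + 0)*(-1/24) = 4*(-1/24) = -⅙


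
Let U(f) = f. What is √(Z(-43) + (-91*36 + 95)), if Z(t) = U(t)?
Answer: 2*I*√806 ≈ 56.78*I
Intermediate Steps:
Z(t) = t
√(Z(-43) + (-91*36 + 95)) = √(-43 + (-91*36 + 95)) = √(-43 + (-3276 + 95)) = √(-43 - 3181) = √(-3224) = 2*I*√806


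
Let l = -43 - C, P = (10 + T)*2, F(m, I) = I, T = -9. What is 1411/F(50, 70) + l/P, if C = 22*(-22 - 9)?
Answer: 11888/35 ≈ 339.66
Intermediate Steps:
C = -682 (C = 22*(-31) = -682)
P = 2 (P = (10 - 9)*2 = 1*2 = 2)
l = 639 (l = -43 - 1*(-682) = -43 + 682 = 639)
1411/F(50, 70) + l/P = 1411/70 + 639/2 = 11888/35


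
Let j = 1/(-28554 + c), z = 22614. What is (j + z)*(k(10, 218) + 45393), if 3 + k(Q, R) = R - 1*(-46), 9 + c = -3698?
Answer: 33306887250462/32261 ≈ 1.0324e+9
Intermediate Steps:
c = -3707 (c = -9 - 3698 = -3707)
j = -1/32261 (j = 1/(-28554 - 3707) = 1/(-32261) = -1/32261 ≈ -3.0997e-5)
k(Q, R) = 43 + R (k(Q, R) = -3 + (R - 1*(-46)) = -3 + (R + 46) = -3 + (46 + R) = 43 + R)
(j + z)*(k(10, 218) + 45393) = (-1/32261 + 22614)*((43 + 218) + 45393) = 729550253*(261 + 45393)/32261 = (729550253/32261)*45654 = 33306887250462/32261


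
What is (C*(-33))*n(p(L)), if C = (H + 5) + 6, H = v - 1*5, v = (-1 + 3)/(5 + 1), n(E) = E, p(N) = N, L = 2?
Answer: -418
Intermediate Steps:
v = ⅓ (v = 2/6 = 2*(⅙) = ⅓ ≈ 0.33333)
H = -14/3 (H = ⅓ - 1*5 = ⅓ - 5 = -14/3 ≈ -4.6667)
C = 19/3 (C = (-14/3 + 5) + 6 = ⅓ + 6 = 19/3 ≈ 6.3333)
(C*(-33))*n(p(L)) = ((19/3)*(-33))*2 = -209*2 = -418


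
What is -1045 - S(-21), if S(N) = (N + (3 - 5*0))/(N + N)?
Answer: -7318/7 ≈ -1045.4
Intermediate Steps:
S(N) = (3 + N)/(2*N) (S(N) = (N + (3 + 0))/((2*N)) = (N + 3)*(1/(2*N)) = (3 + N)*(1/(2*N)) = (3 + N)/(2*N))
-1045 - S(-21) = -1045 - (3 - 21)/(2*(-21)) = -1045 - (-1)*(-18)/(2*21) = -1045 - 1*3/7 = -1045 - 3/7 = -7318/7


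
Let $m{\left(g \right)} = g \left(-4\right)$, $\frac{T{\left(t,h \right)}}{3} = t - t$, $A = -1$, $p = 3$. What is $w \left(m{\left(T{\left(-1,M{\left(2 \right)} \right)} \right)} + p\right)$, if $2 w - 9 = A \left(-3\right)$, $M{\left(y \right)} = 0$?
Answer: $18$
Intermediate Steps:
$T{\left(t,h \right)} = 0$ ($T{\left(t,h \right)} = 3 \left(t - t\right) = 3 \cdot 0 = 0$)
$m{\left(g \right)} = - 4 g$
$w = 6$ ($w = \frac{9}{2} + \frac{\left(-1\right) \left(-3\right)}{2} = \frac{9}{2} + \frac{1}{2} \cdot 3 = \frac{9}{2} + \frac{3}{2} = 6$)
$w \left(m{\left(T{\left(-1,M{\left(2 \right)} \right)} \right)} + p\right) = 6 \left(\left(-4\right) 0 + 3\right) = 6 \left(0 + 3\right) = 6 \cdot 3 = 18$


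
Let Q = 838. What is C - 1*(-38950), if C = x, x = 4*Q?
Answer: 42302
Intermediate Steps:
x = 3352 (x = 4*838 = 3352)
C = 3352
C - 1*(-38950) = 3352 - 1*(-38950) = 3352 + 38950 = 42302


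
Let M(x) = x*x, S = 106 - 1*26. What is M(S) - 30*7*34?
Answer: -740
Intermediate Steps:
S = 80 (S = 106 - 26 = 80)
M(x) = x²
M(S) - 30*7*34 = 80² - 30*7*34 = 6400 - 210*34 = 6400 - 1*7140 = 6400 - 7140 = -740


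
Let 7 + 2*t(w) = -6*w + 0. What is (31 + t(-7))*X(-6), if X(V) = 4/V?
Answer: -97/3 ≈ -32.333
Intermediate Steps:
t(w) = -7/2 - 3*w (t(w) = -7/2 + (-6*w + 0)/2 = -7/2 + (-6*w)/2 = -7/2 - 3*w)
(31 + t(-7))*X(-6) = (31 + (-7/2 - 3*(-7)))*(4/(-6)) = (31 + (-7/2 + 21))*(4*(-⅙)) = (31 + 35/2)*(-⅔) = (97/2)*(-⅔) = -97/3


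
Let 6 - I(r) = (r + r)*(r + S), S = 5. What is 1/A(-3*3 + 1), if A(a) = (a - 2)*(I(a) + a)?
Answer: 1/500 ≈ 0.0020000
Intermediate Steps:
I(r) = 6 - 2*r*(5 + r) (I(r) = 6 - (r + r)*(r + 5) = 6 - 2*r*(5 + r))
A(a) = (-2 + a)*(6 - 9*a - 2*a²) (A(a) = (a - 2)*((6 - 10*a - 2*a²) + a) = (-2 + a)*(6 - 9*a - 2*a²))
1/A(-3*3 + 1) = 1/(-12 - 5*(-3*3 + 1)² - 2*(-3*3 + 1)³ + 24*(-3*3 + 1)) = 1/(-12 - 5*(-9 + 1)² - 2*(-9 + 1)³ + 24*(-9 + 1)) = 1/(-12 - 5*(-8)² - 2*(-8)³ + 24*(-8)) = 1/(-12 - 5*64 - 2*(-512) - 192) = 1/(-12 - 320 + 1024 - 192) = 1/500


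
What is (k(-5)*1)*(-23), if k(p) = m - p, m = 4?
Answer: -207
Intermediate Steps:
k(p) = 4 - p
(k(-5)*1)*(-23) = ((4 - 1*(-5))*1)*(-23) = ((4 + 5)*1)*(-23) = (9*1)*(-23) = 9*(-23) = -207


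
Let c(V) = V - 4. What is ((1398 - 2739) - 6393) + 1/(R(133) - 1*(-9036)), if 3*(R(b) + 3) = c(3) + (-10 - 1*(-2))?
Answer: -69838019/9030 ≈ -7734.0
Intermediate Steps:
c(V) = -4 + V
R(b) = -6 (R(b) = -3 + ((-4 + 3) + (-10 - 1*(-2)))/3 = -3 + (-1 + (-10 + 2))/3 = -3 + (-1 - 8)/3 = -3 + (⅓)*(-9) = -3 - 3 = -6)
((1398 - 2739) - 6393) + 1/(R(133) - 1*(-9036)) = ((1398 - 2739) - 6393) + 1/(-6 - 1*(-9036)) = (-1341 - 6393) + 1/(-6 + 9036) = -7734 + 1/9030 = -69838019/9030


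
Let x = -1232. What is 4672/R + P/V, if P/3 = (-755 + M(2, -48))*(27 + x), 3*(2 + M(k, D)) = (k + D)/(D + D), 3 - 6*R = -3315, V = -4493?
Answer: -71616207317/119262192 ≈ -600.49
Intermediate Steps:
R = 553 (R = 1/2 - 1/6*(-3315) = 1/2 + 1105/2 = 553)
M(k, D) = -2 + (D + k)/(6*D) (M(k, D) = -2 + ((k + D)/(D + D))/3 = -2 + ((D + k)/((2*D)))/3 = -2 + ((D + k)*(1/(2*D)))/3 = -2 + ((D + k)/(2*D))/3 = -2 + (D + k)/(6*D))
P = 131326925/48 (P = 3*((-755 + (1/6)*(2 - 11*(-48))/(-48))*(27 - 1232)) = 3*((-755 + (1/6)*(-1/48)*(2 + 528))*(-1205)) = 3*((-755 + (1/6)*(-1/48)*530)*(-1205)) = 3*((-755 - 265/144)*(-1205)) = 3*(-108985/144*(-1205)) = 3*(131326925/144) = 131326925/48 ≈ 2.7360e+6)
4672/R + P/V = 4672/553 + (131326925/48)/(-4493) = 4672*(1/553) + (131326925/48)*(-1/4493) = 4672/553 - 131326925/215664 = -71616207317/119262192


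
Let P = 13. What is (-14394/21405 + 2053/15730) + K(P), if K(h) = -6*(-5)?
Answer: 661236423/22446710 ≈ 29.458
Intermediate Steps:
K(h) = 30
(-14394/21405 + 2053/15730) + K(P) = (-14394/21405 + 2053/15730) + 30 = (-14394*1/21405 + 2053*(1/15730)) + 30 = (-4798/7135 + 2053/15730) + 30 = -12164877/22446710 + 30 = 661236423/22446710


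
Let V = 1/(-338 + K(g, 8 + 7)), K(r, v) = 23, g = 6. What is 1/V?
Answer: -315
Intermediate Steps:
V = -1/315 (V = 1/(-338 + 23) = 1/(-315) = -1/315 ≈ -0.0031746)
1/V = 1/(-1/315) = -315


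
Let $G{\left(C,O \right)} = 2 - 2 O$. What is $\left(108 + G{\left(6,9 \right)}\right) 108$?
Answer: $9936$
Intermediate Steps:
$\left(108 + G{\left(6,9 \right)}\right) 108 = \left(108 + \left(2 - 18\right)\right) 108 = \left(108 - 16\right) 108 = 92 \cdot 108 = 9936$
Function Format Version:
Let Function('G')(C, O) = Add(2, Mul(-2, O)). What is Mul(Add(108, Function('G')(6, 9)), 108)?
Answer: 9936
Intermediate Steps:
Mul(Add(108, Function('G')(6, 9)), 108) = Mul(Add(108, Add(2, Mul(-2, 9))), 108) = Mul(Add(108, Add(2, -18)), 108) = Mul(Add(108, -16), 108) = Mul(92, 108) = 9936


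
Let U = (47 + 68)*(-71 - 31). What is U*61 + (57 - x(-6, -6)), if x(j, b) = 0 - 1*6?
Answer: -715467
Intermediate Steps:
x(j, b) = -6 (x(j, b) = 0 - 6 = -6)
U = -11730 (U = 115*(-102) = -11730)
U*61 + (57 - x(-6, -6)) = -11730*61 + (57 - 1*(-6)) = -715530 + (57 + 6) = -715530 + 63 = -715467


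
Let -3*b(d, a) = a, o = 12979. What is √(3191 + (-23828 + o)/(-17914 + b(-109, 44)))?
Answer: √9233102315978/53786 ≈ 56.494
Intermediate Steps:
b(d, a) = -a/3
√(3191 + (-23828 + o)/(-17914 + b(-109, 44))) = √(3191 + (-23828 + 12979)/(-17914 - ⅓*44)) = √(3191 - 10849/(-17914 - 44/3)) = √(3191 - 10849/(-53786/3)) = √(3191 - 10849*(-3/53786)) = √(3191 + 32547/53786) = √(171663673/53786) = √9233102315978/53786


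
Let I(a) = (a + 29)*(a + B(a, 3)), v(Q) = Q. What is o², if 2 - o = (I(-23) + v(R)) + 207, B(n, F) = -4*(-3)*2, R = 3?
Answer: 45796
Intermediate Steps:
B(n, F) = 24 (B(n, F) = 12*2 = 24)
I(a) = (24 + a)*(29 + a) (I(a) = (a + 29)*(a + 24) = (29 + a)*(24 + a) = (24 + a)*(29 + a))
o = -214 (o = 2 - (((696 + (-23)² + 53*(-23)) + 3) + 207) = 2 - (((696 + 529 - 1219) + 3) + 207) = 2 - ((6 + 3) + 207) = 2 - (9 + 207) = 2 - 1*216 = 2 - 216 = -214)
o² = (-214)² = 45796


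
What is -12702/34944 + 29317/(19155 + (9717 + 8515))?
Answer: 13084847/31105984 ≈ 0.42065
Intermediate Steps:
-12702/34944 + 29317/(19155 + (9717 + 8515)) = -12702*1/34944 + 29317/(19155 + 18232) = -2117/5824 + 29317/37387 = 13084847/31105984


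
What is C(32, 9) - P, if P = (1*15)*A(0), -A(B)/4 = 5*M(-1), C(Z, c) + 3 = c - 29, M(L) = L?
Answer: -323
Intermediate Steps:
C(Z, c) = -32 + c (C(Z, c) = -3 + (c - 29) = -3 + (-29 + c) = -32 + c)
A(B) = 20 (A(B) = -20*(-1) = -4*(-5) = 20)
P = 300 (P = (1*15)*20 = 15*20 = 300)
C(32, 9) - P = (-32 + 9) - 1*300 = -23 - 300 = -323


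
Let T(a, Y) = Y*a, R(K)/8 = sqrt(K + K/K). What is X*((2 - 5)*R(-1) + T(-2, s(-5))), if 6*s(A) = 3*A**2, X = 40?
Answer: -1000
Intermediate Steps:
R(K) = 8*sqrt(1 + K) (R(K) = 8*sqrt(K + K/K) = 8*sqrt(K + 1) = 8*sqrt(1 + K))
s(A) = A**2/2 (s(A) = (3*A**2)/6 = A**2/2)
X*((2 - 5)*R(-1) + T(-2, s(-5))) = 40*((2 - 5)*(8*sqrt(1 - 1)) + ((1/2)*(-5)**2)*(-2)) = 40*(-24*sqrt(0) + ((1/2)*25)*(-2)) = 40*(-24*0 + (25/2)*(-2)) = 40*(-3*0 - 25) = 40*(0 - 25) = 40*(-25) = -1000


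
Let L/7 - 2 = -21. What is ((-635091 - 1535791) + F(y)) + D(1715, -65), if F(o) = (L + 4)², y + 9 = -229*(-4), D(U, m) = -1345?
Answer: -2155586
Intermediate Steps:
L = -133 (L = 14 + 7*(-21) = 14 - 147 = -133)
y = 907 (y = -9 - 229*(-4) = -9 + 916 = 907)
F(o) = 16641 (F(o) = (-133 + 4)² = (-129)² = 16641)
((-635091 - 1535791) + F(y)) + D(1715, -65) = ((-635091 - 1535791) + 16641) - 1345 = (-2170882 + 16641) - 1345 = -2154241 - 1345 = -2155586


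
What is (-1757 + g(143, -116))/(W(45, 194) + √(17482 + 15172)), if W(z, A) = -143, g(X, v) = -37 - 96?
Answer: -54054/2441 - 378*√32654/2441 ≈ -50.127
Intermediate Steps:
g(X, v) = -133
(-1757 + g(143, -116))/(W(45, 194) + √(17482 + 15172)) = (-1757 - 133)/(-143 + √(17482 + 15172)) = -1890/(-143 + √32654)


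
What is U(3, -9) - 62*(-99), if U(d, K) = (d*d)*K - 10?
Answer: 6047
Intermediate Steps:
U(d, K) = -10 + K*d² (U(d, K) = d²*K - 10 = K*d² - 10 = -10 + K*d²)
U(3, -9) - 62*(-99) = (-10 - 9*3²) - 62*(-99) = (-10 - 9*9) + 6138 = (-10 - 81) + 6138 = -91 + 6138 = 6047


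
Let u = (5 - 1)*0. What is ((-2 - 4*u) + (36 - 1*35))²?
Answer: 1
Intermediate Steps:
u = 0 (u = 4*0 = 0)
((-2 - 4*u) + (36 - 1*35))² = ((-2 - 4*0) + (36 - 1*35))² = ((-2 + 0) + (36 - 35))² = (-2 + 1)² = (-1)² = 1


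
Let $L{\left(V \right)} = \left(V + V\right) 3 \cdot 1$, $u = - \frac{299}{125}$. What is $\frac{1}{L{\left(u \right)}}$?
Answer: $- \frac{125}{1794} \approx -0.069677$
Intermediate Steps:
$u = - \frac{299}{125}$ ($u = \left(-299\right) \frac{1}{125} = - \frac{299}{125} \approx -2.392$)
$L{\left(V \right)} = 6 V$ ($L{\left(V \right)} = 2 V 3 \cdot 1 = 6 V 1 = 6 V$)
$\frac{1}{L{\left(u \right)}} = \frac{1}{6 \left(- \frac{299}{125}\right)} = \frac{1}{- \frac{1794}{125}} = - \frac{125}{1794}$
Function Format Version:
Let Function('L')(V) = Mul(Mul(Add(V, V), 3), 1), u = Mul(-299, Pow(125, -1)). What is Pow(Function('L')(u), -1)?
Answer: Rational(-125, 1794) ≈ -0.069677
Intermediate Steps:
u = Rational(-299, 125) (u = Mul(-299, Rational(1, 125)) = Rational(-299, 125) ≈ -2.3920)
Function('L')(V) = Mul(6, V) (Function('L')(V) = Mul(Mul(Mul(2, V), 3), 1) = Mul(Mul(6, V), 1) = Mul(6, V))
Pow(Function('L')(u), -1) = Pow(Mul(6, Rational(-299, 125)), -1) = Pow(Rational(-1794, 125), -1) = Rational(-125, 1794)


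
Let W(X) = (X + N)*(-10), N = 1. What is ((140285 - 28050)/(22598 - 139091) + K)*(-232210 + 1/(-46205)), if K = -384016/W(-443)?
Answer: 239298830671303071/11731218475 ≈ 2.0398e+7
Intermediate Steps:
W(X) = -10 - 10*X (W(X) = (X + 1)*(-10) = (1 + X)*(-10) = -10 - 10*X)
K = -96004/1105 (K = -384016/(-10 - 10*(-443)) = -384016/(-10 + 4430) = -384016/4420 = -384016*1/4420 = -96004/1105 ≈ -86.881)
((140285 - 28050)/(22598 - 139091) + K)*(-232210 + 1/(-46205)) = ((140285 - 28050)/(22598 - 139091) - 96004/1105)*(-232210 + 1/(-46205)) = (112235/(-116493) - 96004/1105)*(-232210 - 1/46205) = (112235*(-1/116493) - 96004/1105)*(-10729263051/46205) = (-112235/116493 - 96004/1105)*(-10729263051/46205) = -869831819/9901905*(-10729263051/46205) = 239298830671303071/11731218475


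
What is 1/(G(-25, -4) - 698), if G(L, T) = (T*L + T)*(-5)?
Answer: -1/1178 ≈ -0.00084890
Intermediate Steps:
G(L, T) = -5*T - 5*L*T (G(L, T) = (L*T + T)*(-5) = (T + L*T)*(-5) = -5*T - 5*L*T)
1/(G(-25, -4) - 698) = 1/(-5*(-4)*(1 - 25) - 698) = 1/(-5*(-4)*(-24) - 698) = 1/(-480 - 698) = 1/(-1178) = -1/1178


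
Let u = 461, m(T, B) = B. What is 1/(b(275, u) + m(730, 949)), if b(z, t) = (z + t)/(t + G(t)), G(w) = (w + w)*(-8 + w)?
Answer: 418127/396803259 ≈ 0.0010537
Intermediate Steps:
G(w) = 2*w*(-8 + w) (G(w) = (2*w)*(-8 + w) = 2*w*(-8 + w))
b(z, t) = (t + z)/(t + 2*t*(-8 + t)) (b(z, t) = (z + t)/(t + 2*t*(-8 + t)) = (t + z)/(t + 2*t*(-8 + t)))
1/(b(275, u) + m(730, 949)) = 1/((461 + 275)/(461*(-15 + 2*461)) + 949) = 1/((1/461)*736/(-15 + 922) + 949) = 1/((1/461)*736/907 + 949) = 1/((1/461)*(1/907)*736 + 949) = 1/(736/418127 + 949) = 1/(396803259/418127) = 418127/396803259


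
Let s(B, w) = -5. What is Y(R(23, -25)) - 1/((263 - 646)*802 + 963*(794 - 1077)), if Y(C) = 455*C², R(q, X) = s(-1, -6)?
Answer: 6594030626/579695 ≈ 11375.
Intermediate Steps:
R(q, X) = -5
Y(R(23, -25)) - 1/((263 - 646)*802 + 963*(794 - 1077)) = 455*(-5)² - 1/((263 - 646)*802 + 963*(794 - 1077)) = 455*25 - 1/(-383*802 + 963*(-283)) = 11375 - 1/(-307166 - 272529) = 11375 - 1/(-579695) = 11375 - 1*(-1/579695) = 11375 + 1/579695 = 6594030626/579695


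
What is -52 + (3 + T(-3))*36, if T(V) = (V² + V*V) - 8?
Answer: 416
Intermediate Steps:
T(V) = -8 + 2*V² (T(V) = (V² + V²) - 8 = 2*V² - 8 = -8 + 2*V²)
-52 + (3 + T(-3))*36 = -52 + (3 + (-8 + 2*(-3)²))*36 = -52 + (3 + (-8 + 2*9))*36 = -52 + (3 + (-8 + 18))*36 = -52 + (3 + 10)*36 = -52 + 13*36 = -52 + 468 = 416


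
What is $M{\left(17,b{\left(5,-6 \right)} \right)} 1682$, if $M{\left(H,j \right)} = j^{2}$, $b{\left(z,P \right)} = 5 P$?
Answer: $1513800$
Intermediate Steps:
$M{\left(17,b{\left(5,-6 \right)} \right)} 1682 = \left(5 \left(-6\right)\right)^{2} \cdot 1682 = \left(-30\right)^{2} \cdot 1682 = 900 \cdot 1682 = 1513800$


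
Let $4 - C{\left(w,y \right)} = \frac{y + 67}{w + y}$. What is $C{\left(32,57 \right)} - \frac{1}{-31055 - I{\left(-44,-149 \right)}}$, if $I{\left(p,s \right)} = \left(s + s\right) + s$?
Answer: $\frac{7101145}{2724112} \approx 2.6068$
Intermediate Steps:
$I{\left(p,s \right)} = 3 s$ ($I{\left(p,s \right)} = 2 s + s = 3 s$)
$C{\left(w,y \right)} = 4 - \frac{67 + y}{w + y}$ ($C{\left(w,y \right)} = 4 - \frac{y + 67}{w + y} = 4 - \frac{67 + y}{w + y}$)
$C{\left(32,57 \right)} - \frac{1}{-31055 - I{\left(-44,-149 \right)}} = \frac{-67 + 3 \cdot 57 + 4 \cdot 32}{32 + 57} - \frac{1}{-31055 - 3 \left(-149\right)} = \frac{-67 + 171 + 128}{89} - \frac{1}{-31055 - -447} = \frac{1}{89} \cdot 232 - \frac{1}{-31055 + 447} = \frac{232}{89} - \frac{1}{-30608} = \frac{232}{89} - - \frac{1}{30608} = \frac{232}{89} + \frac{1}{30608} = \frac{7101145}{2724112}$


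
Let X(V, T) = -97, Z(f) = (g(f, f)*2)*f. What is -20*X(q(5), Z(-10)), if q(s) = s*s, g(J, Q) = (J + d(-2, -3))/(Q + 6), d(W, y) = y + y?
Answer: 1940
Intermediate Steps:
d(W, y) = 2*y
g(J, Q) = (-6 + J)/(6 + Q) (g(J, Q) = (J + 2*(-3))/(Q + 6) = (J - 6)/(6 + Q) = (-6 + J)/(6 + Q))
q(s) = s²
Z(f) = 2*f*(-6 + f)/(6 + f) (Z(f) = (((-6 + f)/(6 + f))*2)*f = (2*(-6 + f)/(6 + f))*f = 2*f*(-6 + f)/(6 + f))
-20*X(q(5), Z(-10)) = -20*(-97) = 1940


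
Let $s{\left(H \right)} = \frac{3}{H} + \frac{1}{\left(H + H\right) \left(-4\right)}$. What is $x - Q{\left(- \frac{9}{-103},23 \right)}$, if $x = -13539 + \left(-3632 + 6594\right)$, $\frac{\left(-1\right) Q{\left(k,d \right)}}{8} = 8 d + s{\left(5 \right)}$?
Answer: $- \frac{45502}{5} \approx -9100.4$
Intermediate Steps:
$s{\left(H \right)} = \frac{23}{8 H}$ ($s{\left(H \right)} = \frac{3}{H} + \frac{1}{2 H} \left(- \frac{1}{4}\right) = \frac{3}{H} - \frac{1}{8 H} = \frac{23}{8 H}$)
$Q{\left(k,d \right)} = - \frac{23}{5} - 64 d$ ($Q{\left(k,d \right)} = - 8 \left(8 d + \frac{23}{8 \cdot 5}\right) = - 8 \left(8 d + \frac{23}{8} \cdot \frac{1}{5}\right) = - 8 \left(8 d + \frac{23}{40}\right) = - 8 \left(\frac{23}{40} + 8 d\right) = - \frac{23}{5} - 64 d$)
$x = -10577$ ($x = -13539 + 2962 = -10577$)
$x - Q{\left(- \frac{9}{-103},23 \right)} = -10577 - \left(- \frac{23}{5} - 1472\right) = -10577 - - \frac{7383}{5} = -10577 + \frac{7383}{5} = - \frac{45502}{5}$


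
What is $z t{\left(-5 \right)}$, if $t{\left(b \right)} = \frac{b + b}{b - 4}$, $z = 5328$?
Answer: $5920$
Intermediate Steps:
$t{\left(b \right)} = \frac{2 b}{-4 + b}$
$z t{\left(-5 \right)} = 5328 \cdot 2 \left(-5\right) \frac{1}{-4 - 5} = 5328 \cdot 2 \left(-5\right) \frac{1}{-9} = 5328 \cdot 2 \left(-5\right) \left(- \frac{1}{9}\right) = 5328 \cdot \frac{10}{9} = 5920$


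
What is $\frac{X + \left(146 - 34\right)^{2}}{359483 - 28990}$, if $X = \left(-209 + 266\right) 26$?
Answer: $\frac{14026}{330493} \approx 0.04244$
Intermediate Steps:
$X = 1482$ ($X = 57 \cdot 26 = 1482$)
$\frac{X + \left(146 - 34\right)^{2}}{359483 - 28990} = \frac{1482 + \left(146 - 34\right)^{2}}{359483 - 28990} = \frac{1482 + 112^{2}}{359483 - 28990} = \frac{1482 + 12544}{359483 - 28990} = \frac{14026}{330493}$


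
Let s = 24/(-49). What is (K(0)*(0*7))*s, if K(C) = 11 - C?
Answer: 0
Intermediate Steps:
s = -24/49 (s = 24*(-1/49) = -24/49 ≈ -0.48980)
(K(0)*(0*7))*s = ((11 - 1*0)*(0*7))*(-24/49) = ((11 + 0)*0)*(-24/49) = (11*0)*(-24/49) = 0*(-24/49) = 0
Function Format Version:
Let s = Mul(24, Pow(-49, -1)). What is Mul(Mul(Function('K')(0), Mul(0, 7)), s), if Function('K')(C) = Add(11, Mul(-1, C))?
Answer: 0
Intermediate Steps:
s = Rational(-24, 49) (s = Mul(24, Rational(-1, 49)) = Rational(-24, 49) ≈ -0.48980)
Mul(Mul(Function('K')(0), Mul(0, 7)), s) = Mul(Mul(Add(11, Mul(-1, 0)), Mul(0, 7)), Rational(-24, 49)) = Mul(Mul(Add(11, 0), 0), Rational(-24, 49)) = Mul(Mul(11, 0), Rational(-24, 49)) = Mul(0, Rational(-24, 49)) = 0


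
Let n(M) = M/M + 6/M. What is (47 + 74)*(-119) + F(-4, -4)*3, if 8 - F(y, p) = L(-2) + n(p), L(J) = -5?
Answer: -28717/2 ≈ -14359.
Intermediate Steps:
n(M) = 1 + 6/M
F(y, p) = 13 - (6 + p)/p (F(y, p) = 8 - (-5 + (6 + p)/p) = 8 + (5 - (6 + p)/p) = 13 - (6 + p)/p)
(47 + 74)*(-119) + F(-4, -4)*3 = (47 + 74)*(-119) + (12 - 6/(-4))*3 = 121*(-119) + (12 - 6*(-¼))*3 = -14399 + (12 + 3/2)*3 = -14399 + (27/2)*3 = -14399 + 81/2 = -28717/2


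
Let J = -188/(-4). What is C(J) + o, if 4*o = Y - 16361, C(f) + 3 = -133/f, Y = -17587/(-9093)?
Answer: -3500678135/854742 ≈ -4095.6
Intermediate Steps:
J = 47 (J = -188*(-¼) = 47)
Y = 17587/9093 (Y = -17587*(-1/9093) = 17587/9093 ≈ 1.9341)
C(f) = -3 - 133/f
o = -74376493/18186 (o = (17587/9093 - 16361)/4 = (¼)*(-148752986/9093) = -74376493/18186 ≈ -4089.8)
C(J) + o = (-3 - 133/47) - 74376493/18186 = -274/47 - 74376493/18186 = -3500678135/854742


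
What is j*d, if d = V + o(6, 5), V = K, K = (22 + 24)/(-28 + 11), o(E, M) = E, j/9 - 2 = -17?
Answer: -7560/17 ≈ -444.71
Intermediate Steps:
j = -135 (j = 18 + 9*(-17) = 18 - 153 = -135)
K = -46/17 (K = 46/(-17) = 46*(-1/17) = -46/17 ≈ -2.7059)
V = -46/17 ≈ -2.7059
d = 56/17 (d = -46/17 + 6 = 56/17 ≈ 3.2941)
j*d = -135*56/17 = -7560/17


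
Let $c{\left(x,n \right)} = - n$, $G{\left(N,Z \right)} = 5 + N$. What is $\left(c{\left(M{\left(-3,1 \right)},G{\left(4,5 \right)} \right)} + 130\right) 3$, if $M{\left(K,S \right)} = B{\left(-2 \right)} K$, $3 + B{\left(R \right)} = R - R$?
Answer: $363$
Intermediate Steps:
$B{\left(R \right)} = -3$ ($B{\left(R \right)} = -3 + \left(R - R\right) = -3 + 0 = -3$)
$M{\left(K,S \right)} = - 3 K$
$\left(c{\left(M{\left(-3,1 \right)},G{\left(4,5 \right)} \right)} + 130\right) 3 = \left(- (5 + 4) + 130\right) 3 = \left(\left(-1\right) 9 + 130\right) 3 = \left(-9 + 130\right) 3 = 121 \cdot 3 = 363$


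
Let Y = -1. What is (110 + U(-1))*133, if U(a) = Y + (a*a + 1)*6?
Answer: 16093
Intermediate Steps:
U(a) = 5 + 6*a² (U(a) = -1 + (a*a + 1)*6 = -1 + (a² + 1)*6 = -1 + (1 + a²)*6 = -1 + (6 + 6*a²) = 5 + 6*a²)
(110 + U(-1))*133 = (110 + (5 + 6*(-1)²))*133 = (110 + (5 + 6*1))*133 = (110 + (5 + 6))*133 = (110 + 11)*133 = 121*133 = 16093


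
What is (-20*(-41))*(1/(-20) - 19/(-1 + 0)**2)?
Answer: -15621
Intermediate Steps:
(-20*(-41))*(1/(-20) - 19/(-1 + 0)**2) = 820*(1*(-1/20) - 19/((-1)**2)) = 820*(-1/20 - 19/1) = 820*(-1/20 - 19*1) = 820*(-1/20 - 19) = 820*(-381/20) = -15621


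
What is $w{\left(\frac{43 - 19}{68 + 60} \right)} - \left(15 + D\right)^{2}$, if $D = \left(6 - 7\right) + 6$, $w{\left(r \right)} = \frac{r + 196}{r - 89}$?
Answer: $- \frac{571539}{1421} \approx -402.21$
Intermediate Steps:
$w{\left(r \right)} = \frac{196 + r}{-89 + r}$
$D = 5$ ($D = -1 + 6 = 5$)
$w{\left(\frac{43 - 19}{68 + 60} \right)} - \left(15 + D\right)^{2} = \frac{196 + \frac{43 - 19}{68 + 60}}{-89 + \frac{43 - 19}{68 + 60}} - \left(15 + 5\right)^{2} = \frac{196 + \frac{24}{128}}{-89 + \frac{24}{128}} - 20^{2} = \frac{196 + 24 \cdot \frac{1}{128}}{-89 + 24 \cdot \frac{1}{128}} - 400 = \frac{196 + \frac{3}{16}}{-89 + \frac{3}{16}} - 400 = \frac{1}{- \frac{1421}{16}} \cdot \frac{3139}{16} - 400 = \left(- \frac{16}{1421}\right) \frac{3139}{16} - 400 = - \frac{3139}{1421} - 400 = - \frac{571539}{1421}$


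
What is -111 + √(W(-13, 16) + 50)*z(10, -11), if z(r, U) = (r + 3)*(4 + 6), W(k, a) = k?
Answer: -111 + 130*√37 ≈ 679.76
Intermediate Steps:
z(r, U) = 30 + 10*r (z(r, U) = (3 + r)*10 = 30 + 10*r)
-111 + √(W(-13, 16) + 50)*z(10, -11) = -111 + √(-13 + 50)*(30 + 10*10) = -111 + √37*(30 + 100) = -111 + √37*130 = -111 + 130*√37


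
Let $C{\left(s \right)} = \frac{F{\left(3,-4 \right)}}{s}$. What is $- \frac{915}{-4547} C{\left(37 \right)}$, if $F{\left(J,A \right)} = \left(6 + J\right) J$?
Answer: $\frac{24705}{168239} \approx 0.14684$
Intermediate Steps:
$F{\left(J,A \right)} = J \left(6 + J\right)$
$C{\left(s \right)} = \frac{27}{s}$ ($C{\left(s \right)} = \frac{3 \left(6 + 3\right)}{s} = \frac{3 \cdot 9}{s} = \frac{27}{s}$)
$- \frac{915}{-4547} C{\left(37 \right)} = - \frac{915}{-4547} \cdot \frac{27}{37} = \left(-915\right) \left(- \frac{1}{4547}\right) 27 \cdot \frac{1}{37} = \frac{915}{4547} \cdot \frac{27}{37} = \frac{24705}{168239}$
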